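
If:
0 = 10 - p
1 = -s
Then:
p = 10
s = -1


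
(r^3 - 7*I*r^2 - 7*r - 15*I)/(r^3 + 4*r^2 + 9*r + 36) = (r^2 - 4*I*r + 5)/(r^2 + r*(4 + 3*I) + 12*I)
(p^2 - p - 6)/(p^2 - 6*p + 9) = (p + 2)/(p - 3)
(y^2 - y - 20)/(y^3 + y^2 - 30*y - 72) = (y - 5)/(y^2 - 3*y - 18)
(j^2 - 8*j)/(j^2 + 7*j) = (j - 8)/(j + 7)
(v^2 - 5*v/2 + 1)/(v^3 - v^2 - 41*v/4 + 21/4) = 2*(v - 2)/(2*v^2 - v - 21)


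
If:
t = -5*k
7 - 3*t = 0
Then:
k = -7/15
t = 7/3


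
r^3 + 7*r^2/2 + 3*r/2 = r*(r + 1/2)*(r + 3)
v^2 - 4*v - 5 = (v - 5)*(v + 1)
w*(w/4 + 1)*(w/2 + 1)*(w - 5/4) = w^4/8 + 19*w^3/32 + w^2/16 - 5*w/4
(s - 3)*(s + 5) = s^2 + 2*s - 15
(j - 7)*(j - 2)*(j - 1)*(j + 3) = j^4 - 7*j^3 - 7*j^2 + 55*j - 42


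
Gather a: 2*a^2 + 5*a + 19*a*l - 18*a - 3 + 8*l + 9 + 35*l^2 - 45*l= 2*a^2 + a*(19*l - 13) + 35*l^2 - 37*l + 6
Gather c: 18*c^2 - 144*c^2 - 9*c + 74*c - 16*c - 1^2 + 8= -126*c^2 + 49*c + 7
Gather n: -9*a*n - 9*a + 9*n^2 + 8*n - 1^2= -9*a + 9*n^2 + n*(8 - 9*a) - 1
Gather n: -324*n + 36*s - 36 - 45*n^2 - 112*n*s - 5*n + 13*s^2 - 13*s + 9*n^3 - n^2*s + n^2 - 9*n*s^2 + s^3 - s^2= 9*n^3 + n^2*(-s - 44) + n*(-9*s^2 - 112*s - 329) + s^3 + 12*s^2 + 23*s - 36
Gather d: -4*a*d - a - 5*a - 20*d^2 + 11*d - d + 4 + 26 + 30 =-6*a - 20*d^2 + d*(10 - 4*a) + 60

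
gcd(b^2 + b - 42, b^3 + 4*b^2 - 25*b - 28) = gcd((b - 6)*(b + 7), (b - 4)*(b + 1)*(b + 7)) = b + 7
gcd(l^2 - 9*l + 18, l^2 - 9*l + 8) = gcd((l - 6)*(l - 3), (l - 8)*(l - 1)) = 1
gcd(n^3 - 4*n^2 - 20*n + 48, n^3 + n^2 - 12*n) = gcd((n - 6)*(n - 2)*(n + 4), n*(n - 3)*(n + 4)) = n + 4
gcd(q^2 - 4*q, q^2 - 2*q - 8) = q - 4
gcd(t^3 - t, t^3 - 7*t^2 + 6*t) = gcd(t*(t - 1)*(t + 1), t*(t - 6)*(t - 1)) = t^2 - t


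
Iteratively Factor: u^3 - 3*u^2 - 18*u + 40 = (u - 2)*(u^2 - u - 20) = (u - 5)*(u - 2)*(u + 4)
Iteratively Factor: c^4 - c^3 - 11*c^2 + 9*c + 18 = (c - 2)*(c^3 + c^2 - 9*c - 9) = (c - 2)*(c + 1)*(c^2 - 9) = (c - 3)*(c - 2)*(c + 1)*(c + 3)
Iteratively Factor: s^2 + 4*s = (s + 4)*(s)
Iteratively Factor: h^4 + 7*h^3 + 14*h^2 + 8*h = (h + 4)*(h^3 + 3*h^2 + 2*h) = (h + 2)*(h + 4)*(h^2 + h) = h*(h + 2)*(h + 4)*(h + 1)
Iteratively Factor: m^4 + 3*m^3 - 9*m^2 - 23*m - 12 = (m + 1)*(m^3 + 2*m^2 - 11*m - 12) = (m - 3)*(m + 1)*(m^2 + 5*m + 4) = (m - 3)*(m + 1)*(m + 4)*(m + 1)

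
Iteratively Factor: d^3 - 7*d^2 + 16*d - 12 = (d - 2)*(d^2 - 5*d + 6) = (d - 3)*(d - 2)*(d - 2)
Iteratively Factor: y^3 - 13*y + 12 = (y - 3)*(y^2 + 3*y - 4) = (y - 3)*(y - 1)*(y + 4)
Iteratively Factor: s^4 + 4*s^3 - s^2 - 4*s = (s + 1)*(s^3 + 3*s^2 - 4*s) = s*(s + 1)*(s^2 + 3*s - 4) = s*(s - 1)*(s + 1)*(s + 4)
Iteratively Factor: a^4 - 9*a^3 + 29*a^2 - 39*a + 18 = (a - 2)*(a^3 - 7*a^2 + 15*a - 9) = (a - 3)*(a - 2)*(a^2 - 4*a + 3) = (a - 3)^2*(a - 2)*(a - 1)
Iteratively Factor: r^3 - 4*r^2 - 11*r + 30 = (r - 5)*(r^2 + r - 6) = (r - 5)*(r + 3)*(r - 2)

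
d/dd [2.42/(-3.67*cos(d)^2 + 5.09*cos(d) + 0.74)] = (12.3178 - 17.7628*cos(d))*sin(d)/(-3.67*cos(d)^2 + 5.09*cos(d) + 0.74)^2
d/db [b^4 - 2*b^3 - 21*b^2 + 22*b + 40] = 4*b^3 - 6*b^2 - 42*b + 22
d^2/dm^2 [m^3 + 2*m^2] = 6*m + 4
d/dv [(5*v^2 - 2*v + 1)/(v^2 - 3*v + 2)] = (-13*v^2 + 18*v - 1)/(v^4 - 6*v^3 + 13*v^2 - 12*v + 4)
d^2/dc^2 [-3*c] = 0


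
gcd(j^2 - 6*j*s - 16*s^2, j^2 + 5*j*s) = 1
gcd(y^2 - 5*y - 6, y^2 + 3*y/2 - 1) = 1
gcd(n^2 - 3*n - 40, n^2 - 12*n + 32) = n - 8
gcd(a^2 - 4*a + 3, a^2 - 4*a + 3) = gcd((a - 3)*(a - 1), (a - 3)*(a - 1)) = a^2 - 4*a + 3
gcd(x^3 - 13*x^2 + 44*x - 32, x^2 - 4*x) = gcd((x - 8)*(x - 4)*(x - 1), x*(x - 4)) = x - 4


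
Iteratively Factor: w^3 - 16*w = (w + 4)*(w^2 - 4*w) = w*(w + 4)*(w - 4)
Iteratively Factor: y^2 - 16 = (y + 4)*(y - 4)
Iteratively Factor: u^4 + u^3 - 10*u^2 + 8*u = (u)*(u^3 + u^2 - 10*u + 8) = u*(u + 4)*(u^2 - 3*u + 2) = u*(u - 1)*(u + 4)*(u - 2)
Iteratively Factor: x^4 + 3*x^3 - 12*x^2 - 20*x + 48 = (x + 4)*(x^3 - x^2 - 8*x + 12) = (x - 2)*(x + 4)*(x^2 + x - 6) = (x - 2)^2*(x + 4)*(x + 3)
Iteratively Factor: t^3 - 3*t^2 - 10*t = (t)*(t^2 - 3*t - 10) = t*(t + 2)*(t - 5)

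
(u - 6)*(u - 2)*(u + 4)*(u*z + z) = u^4*z - 3*u^3*z - 24*u^2*z + 28*u*z + 48*z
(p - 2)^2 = p^2 - 4*p + 4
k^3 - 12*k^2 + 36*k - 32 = (k - 8)*(k - 2)^2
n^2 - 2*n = n*(n - 2)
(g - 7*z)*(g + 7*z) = g^2 - 49*z^2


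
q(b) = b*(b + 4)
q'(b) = 2*b + 4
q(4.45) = 37.60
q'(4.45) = 12.90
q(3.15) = 22.52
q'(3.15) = 10.30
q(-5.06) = 5.36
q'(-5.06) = -6.12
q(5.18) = 47.55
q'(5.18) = 14.36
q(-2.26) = -3.93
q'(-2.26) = -0.52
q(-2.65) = -3.58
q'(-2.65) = -1.30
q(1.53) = 8.46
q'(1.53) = 7.06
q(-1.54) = -3.79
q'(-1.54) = 0.92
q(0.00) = 0.00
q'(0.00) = 4.00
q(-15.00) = 165.00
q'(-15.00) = -26.00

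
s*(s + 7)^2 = s^3 + 14*s^2 + 49*s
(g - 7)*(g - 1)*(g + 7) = g^3 - g^2 - 49*g + 49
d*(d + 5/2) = d^2 + 5*d/2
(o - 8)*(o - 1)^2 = o^3 - 10*o^2 + 17*o - 8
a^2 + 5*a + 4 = (a + 1)*(a + 4)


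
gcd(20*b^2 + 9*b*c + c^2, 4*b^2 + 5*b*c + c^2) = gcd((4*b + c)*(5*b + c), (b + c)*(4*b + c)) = 4*b + c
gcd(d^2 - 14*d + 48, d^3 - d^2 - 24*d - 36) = d - 6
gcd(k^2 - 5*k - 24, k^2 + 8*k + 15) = k + 3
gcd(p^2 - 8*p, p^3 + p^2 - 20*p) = p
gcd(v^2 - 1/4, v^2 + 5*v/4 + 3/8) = v + 1/2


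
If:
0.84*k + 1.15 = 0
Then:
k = -1.37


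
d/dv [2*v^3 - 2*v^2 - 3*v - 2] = 6*v^2 - 4*v - 3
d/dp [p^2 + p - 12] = 2*p + 1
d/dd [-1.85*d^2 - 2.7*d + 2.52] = -3.7*d - 2.7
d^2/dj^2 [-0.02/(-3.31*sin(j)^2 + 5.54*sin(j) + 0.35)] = (0.876488*sin(j)^4 - 1.100244*sin(j)^3 - 0.60822*sin(j)^2 + 2.161708*sin(j) - 1.274004)/(-3.31*sin(j)^2 + 5.54*sin(j) + 0.35)^3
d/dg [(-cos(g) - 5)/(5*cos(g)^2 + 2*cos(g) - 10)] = 5*(sin(g)^2 - 10*cos(g) - 5)*sin(g)/(5*cos(g)^2 + 2*cos(g) - 10)^2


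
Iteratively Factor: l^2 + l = (l)*(l + 1)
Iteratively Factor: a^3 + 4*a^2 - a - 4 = (a - 1)*(a^2 + 5*a + 4) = (a - 1)*(a + 1)*(a + 4)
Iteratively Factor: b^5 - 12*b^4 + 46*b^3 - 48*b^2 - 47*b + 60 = (b - 4)*(b^4 - 8*b^3 + 14*b^2 + 8*b - 15) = (b - 4)*(b + 1)*(b^3 - 9*b^2 + 23*b - 15) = (b - 4)*(b - 3)*(b + 1)*(b^2 - 6*b + 5) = (b - 5)*(b - 4)*(b - 3)*(b + 1)*(b - 1)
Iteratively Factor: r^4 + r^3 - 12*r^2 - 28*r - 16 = (r + 2)*(r^3 - r^2 - 10*r - 8) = (r + 1)*(r + 2)*(r^2 - 2*r - 8) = (r + 1)*(r + 2)^2*(r - 4)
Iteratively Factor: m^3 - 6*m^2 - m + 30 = (m - 5)*(m^2 - m - 6) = (m - 5)*(m + 2)*(m - 3)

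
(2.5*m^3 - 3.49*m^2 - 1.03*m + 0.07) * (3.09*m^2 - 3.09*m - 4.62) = 7.725*m^5 - 18.5091*m^4 - 3.9486*m^3 + 19.5228*m^2 + 4.5423*m - 0.3234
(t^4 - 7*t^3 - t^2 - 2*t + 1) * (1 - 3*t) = -3*t^5 + 22*t^4 - 4*t^3 + 5*t^2 - 5*t + 1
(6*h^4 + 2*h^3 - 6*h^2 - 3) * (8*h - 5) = 48*h^5 - 14*h^4 - 58*h^3 + 30*h^2 - 24*h + 15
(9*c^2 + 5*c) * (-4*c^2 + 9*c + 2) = -36*c^4 + 61*c^3 + 63*c^2 + 10*c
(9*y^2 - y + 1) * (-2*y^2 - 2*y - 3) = -18*y^4 - 16*y^3 - 27*y^2 + y - 3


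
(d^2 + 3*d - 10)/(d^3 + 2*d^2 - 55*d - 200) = (d - 2)/(d^2 - 3*d - 40)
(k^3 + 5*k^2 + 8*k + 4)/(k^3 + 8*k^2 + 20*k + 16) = (k + 1)/(k + 4)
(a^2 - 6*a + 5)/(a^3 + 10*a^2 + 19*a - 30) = (a - 5)/(a^2 + 11*a + 30)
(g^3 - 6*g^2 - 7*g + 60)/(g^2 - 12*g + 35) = (g^2 - g - 12)/(g - 7)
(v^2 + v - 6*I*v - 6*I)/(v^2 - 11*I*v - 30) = (v + 1)/(v - 5*I)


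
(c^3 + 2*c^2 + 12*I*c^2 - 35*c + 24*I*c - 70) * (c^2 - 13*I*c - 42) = c^5 + 2*c^4 - I*c^4 + 79*c^3 - 2*I*c^3 + 158*c^2 - 49*I*c^2 + 1470*c - 98*I*c + 2940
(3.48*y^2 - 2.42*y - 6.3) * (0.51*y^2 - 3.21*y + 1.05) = 1.7748*y^4 - 12.405*y^3 + 8.2092*y^2 + 17.682*y - 6.615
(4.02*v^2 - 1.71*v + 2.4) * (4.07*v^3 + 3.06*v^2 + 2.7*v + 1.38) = 16.3614*v^5 + 5.3415*v^4 + 15.3894*v^3 + 8.2746*v^2 + 4.1202*v + 3.312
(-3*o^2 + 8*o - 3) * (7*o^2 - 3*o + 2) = -21*o^4 + 65*o^3 - 51*o^2 + 25*o - 6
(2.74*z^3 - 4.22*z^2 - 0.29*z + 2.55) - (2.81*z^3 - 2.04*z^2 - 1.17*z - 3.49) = -0.0699999999999998*z^3 - 2.18*z^2 + 0.88*z + 6.04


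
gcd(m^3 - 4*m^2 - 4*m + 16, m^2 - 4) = m^2 - 4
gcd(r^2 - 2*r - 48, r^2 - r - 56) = r - 8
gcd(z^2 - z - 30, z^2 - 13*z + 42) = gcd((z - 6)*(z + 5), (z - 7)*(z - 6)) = z - 6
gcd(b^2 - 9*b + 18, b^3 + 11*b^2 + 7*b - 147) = b - 3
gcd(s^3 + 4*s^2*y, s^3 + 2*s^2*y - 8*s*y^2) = s^2 + 4*s*y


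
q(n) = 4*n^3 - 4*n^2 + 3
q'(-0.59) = 8.90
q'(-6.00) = 480.00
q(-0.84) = -2.19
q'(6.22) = 414.50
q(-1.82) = -34.36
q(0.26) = 2.80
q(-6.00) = -1005.00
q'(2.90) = 77.72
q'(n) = 12*n^2 - 8*n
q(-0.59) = 0.79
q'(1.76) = 23.09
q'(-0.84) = 15.19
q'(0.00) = 0.00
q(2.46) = 38.34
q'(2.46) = 52.94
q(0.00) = 3.00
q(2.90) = 66.92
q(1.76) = 12.42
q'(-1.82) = 54.31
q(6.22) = 810.81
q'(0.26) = -1.27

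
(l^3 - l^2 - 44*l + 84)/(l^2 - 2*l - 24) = (l^2 + 5*l - 14)/(l + 4)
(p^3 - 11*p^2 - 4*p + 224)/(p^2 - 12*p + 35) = (p^2 - 4*p - 32)/(p - 5)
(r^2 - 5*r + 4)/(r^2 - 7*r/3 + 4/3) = 3*(r - 4)/(3*r - 4)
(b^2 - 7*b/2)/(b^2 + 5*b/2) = (2*b - 7)/(2*b + 5)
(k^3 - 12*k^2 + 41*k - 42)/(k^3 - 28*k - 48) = (-k^3 + 12*k^2 - 41*k + 42)/(-k^3 + 28*k + 48)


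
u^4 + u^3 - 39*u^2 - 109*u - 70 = (u - 7)*(u + 1)*(u + 2)*(u + 5)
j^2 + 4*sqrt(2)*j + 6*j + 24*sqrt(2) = (j + 6)*(j + 4*sqrt(2))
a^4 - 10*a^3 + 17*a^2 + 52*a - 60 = (a - 6)*(a - 5)*(a - 1)*(a + 2)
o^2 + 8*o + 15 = (o + 3)*(o + 5)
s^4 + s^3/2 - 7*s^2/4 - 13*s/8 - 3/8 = (s - 3/2)*(s + 1/2)^2*(s + 1)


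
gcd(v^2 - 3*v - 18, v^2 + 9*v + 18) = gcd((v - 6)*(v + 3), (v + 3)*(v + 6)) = v + 3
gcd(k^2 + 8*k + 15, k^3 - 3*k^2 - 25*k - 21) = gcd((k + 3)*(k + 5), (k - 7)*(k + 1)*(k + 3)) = k + 3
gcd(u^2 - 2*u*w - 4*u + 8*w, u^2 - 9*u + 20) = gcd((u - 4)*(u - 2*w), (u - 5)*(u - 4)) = u - 4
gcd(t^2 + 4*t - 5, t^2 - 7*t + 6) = t - 1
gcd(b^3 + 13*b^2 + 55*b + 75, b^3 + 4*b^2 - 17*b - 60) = b^2 + 8*b + 15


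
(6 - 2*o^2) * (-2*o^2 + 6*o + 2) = 4*o^4 - 12*o^3 - 16*o^2 + 36*o + 12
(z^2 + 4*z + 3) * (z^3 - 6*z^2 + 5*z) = z^5 - 2*z^4 - 16*z^3 + 2*z^2 + 15*z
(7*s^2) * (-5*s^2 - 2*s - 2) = -35*s^4 - 14*s^3 - 14*s^2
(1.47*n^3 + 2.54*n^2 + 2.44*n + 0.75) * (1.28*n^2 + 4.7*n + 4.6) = 1.8816*n^5 + 10.1602*n^4 + 21.8232*n^3 + 24.112*n^2 + 14.749*n + 3.45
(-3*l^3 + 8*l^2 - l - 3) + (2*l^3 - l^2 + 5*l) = -l^3 + 7*l^2 + 4*l - 3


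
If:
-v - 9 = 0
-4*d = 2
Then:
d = -1/2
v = -9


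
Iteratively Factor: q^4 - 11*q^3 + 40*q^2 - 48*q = (q - 3)*(q^3 - 8*q^2 + 16*q) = (q - 4)*(q - 3)*(q^2 - 4*q) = q*(q - 4)*(q - 3)*(q - 4)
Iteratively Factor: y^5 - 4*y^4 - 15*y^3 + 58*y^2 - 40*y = (y - 2)*(y^4 - 2*y^3 - 19*y^2 + 20*y) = y*(y - 2)*(y^3 - 2*y^2 - 19*y + 20) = y*(y - 5)*(y - 2)*(y^2 + 3*y - 4) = y*(y - 5)*(y - 2)*(y + 4)*(y - 1)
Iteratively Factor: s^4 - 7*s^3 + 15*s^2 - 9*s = (s)*(s^3 - 7*s^2 + 15*s - 9) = s*(s - 3)*(s^2 - 4*s + 3) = s*(s - 3)*(s - 1)*(s - 3)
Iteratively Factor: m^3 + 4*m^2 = (m)*(m^2 + 4*m) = m*(m + 4)*(m)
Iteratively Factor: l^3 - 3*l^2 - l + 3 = (l + 1)*(l^2 - 4*l + 3) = (l - 3)*(l + 1)*(l - 1)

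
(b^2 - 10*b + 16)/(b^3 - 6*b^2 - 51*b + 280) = (b - 2)/(b^2 + 2*b - 35)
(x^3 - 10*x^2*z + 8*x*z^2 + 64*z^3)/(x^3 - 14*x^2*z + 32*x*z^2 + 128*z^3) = (x - 4*z)/(x - 8*z)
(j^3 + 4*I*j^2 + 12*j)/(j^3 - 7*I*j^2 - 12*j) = (j^2 + 4*I*j + 12)/(j^2 - 7*I*j - 12)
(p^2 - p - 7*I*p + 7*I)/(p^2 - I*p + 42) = (p - 1)/(p + 6*I)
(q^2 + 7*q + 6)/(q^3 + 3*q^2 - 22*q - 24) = 1/(q - 4)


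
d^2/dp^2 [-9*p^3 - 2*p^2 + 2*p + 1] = -54*p - 4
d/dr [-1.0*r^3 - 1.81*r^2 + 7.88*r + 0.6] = -3.0*r^2 - 3.62*r + 7.88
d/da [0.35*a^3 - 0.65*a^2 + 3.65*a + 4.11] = 1.05*a^2 - 1.3*a + 3.65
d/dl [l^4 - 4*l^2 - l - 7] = 4*l^3 - 8*l - 1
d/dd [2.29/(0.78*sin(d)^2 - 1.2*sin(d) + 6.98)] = (2.748 - 3.5724*sin(d))*cos(d)/(0.78*sin(d)^2 - 1.2*sin(d) + 6.98)^2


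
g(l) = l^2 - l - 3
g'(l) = 2*l - 1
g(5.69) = 23.69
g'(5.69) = 10.38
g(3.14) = 3.72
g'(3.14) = 5.28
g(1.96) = -1.12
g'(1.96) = 2.92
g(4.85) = 15.67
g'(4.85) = 8.70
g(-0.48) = -2.29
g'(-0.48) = -1.96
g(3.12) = 3.61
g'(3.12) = 5.24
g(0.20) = -3.16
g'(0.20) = -0.60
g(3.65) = 6.67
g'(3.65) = 6.30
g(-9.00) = 87.00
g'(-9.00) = -19.00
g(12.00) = 129.00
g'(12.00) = 23.00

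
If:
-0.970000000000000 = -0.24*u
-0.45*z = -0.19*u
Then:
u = 4.04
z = 1.71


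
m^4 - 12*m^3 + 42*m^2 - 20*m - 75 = (m - 5)^2*(m - 3)*(m + 1)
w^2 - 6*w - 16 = (w - 8)*(w + 2)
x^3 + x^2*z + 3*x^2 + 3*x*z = x*(x + 3)*(x + z)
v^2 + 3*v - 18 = (v - 3)*(v + 6)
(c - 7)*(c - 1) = c^2 - 8*c + 7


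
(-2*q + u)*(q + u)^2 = -2*q^3 - 3*q^2*u + u^3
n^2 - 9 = (n - 3)*(n + 3)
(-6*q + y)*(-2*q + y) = 12*q^2 - 8*q*y + y^2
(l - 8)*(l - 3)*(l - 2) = l^3 - 13*l^2 + 46*l - 48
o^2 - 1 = (o - 1)*(o + 1)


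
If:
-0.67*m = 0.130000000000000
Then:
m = -0.19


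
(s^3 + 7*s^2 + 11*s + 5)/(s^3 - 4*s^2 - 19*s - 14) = (s^2 + 6*s + 5)/(s^2 - 5*s - 14)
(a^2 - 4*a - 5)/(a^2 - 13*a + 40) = (a + 1)/(a - 8)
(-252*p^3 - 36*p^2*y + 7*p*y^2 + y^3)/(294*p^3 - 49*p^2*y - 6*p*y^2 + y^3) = (6*p + y)/(-7*p + y)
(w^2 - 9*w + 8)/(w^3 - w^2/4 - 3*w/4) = 4*(w - 8)/(w*(4*w + 3))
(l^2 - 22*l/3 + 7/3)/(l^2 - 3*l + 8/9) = 3*(l - 7)/(3*l - 8)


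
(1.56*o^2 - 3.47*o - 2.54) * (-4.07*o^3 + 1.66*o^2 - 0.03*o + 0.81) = -6.3492*o^5 + 16.7125*o^4 + 4.5308*o^3 - 2.8487*o^2 - 2.7345*o - 2.0574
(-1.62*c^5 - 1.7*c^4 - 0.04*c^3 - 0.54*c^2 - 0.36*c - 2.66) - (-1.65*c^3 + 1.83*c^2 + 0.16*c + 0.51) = -1.62*c^5 - 1.7*c^4 + 1.61*c^3 - 2.37*c^2 - 0.52*c - 3.17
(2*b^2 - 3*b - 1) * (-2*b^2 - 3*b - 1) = -4*b^4 + 9*b^2 + 6*b + 1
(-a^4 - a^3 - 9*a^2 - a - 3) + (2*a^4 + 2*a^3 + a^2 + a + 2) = a^4 + a^3 - 8*a^2 - 1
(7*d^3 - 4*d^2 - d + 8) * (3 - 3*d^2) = -21*d^5 + 12*d^4 + 24*d^3 - 36*d^2 - 3*d + 24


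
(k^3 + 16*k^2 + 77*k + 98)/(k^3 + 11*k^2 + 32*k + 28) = (k + 7)/(k + 2)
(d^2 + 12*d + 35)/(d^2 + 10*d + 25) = (d + 7)/(d + 5)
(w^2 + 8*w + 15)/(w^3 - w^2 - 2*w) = (w^2 + 8*w + 15)/(w*(w^2 - w - 2))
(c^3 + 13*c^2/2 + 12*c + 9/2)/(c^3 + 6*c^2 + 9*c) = (c + 1/2)/c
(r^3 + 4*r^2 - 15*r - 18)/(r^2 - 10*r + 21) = (r^2 + 7*r + 6)/(r - 7)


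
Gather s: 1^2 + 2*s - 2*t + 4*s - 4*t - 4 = 6*s - 6*t - 3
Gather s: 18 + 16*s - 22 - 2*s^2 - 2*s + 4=-2*s^2 + 14*s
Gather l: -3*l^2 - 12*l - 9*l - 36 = -3*l^2 - 21*l - 36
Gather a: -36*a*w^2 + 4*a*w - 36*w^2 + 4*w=a*(-36*w^2 + 4*w) - 36*w^2 + 4*w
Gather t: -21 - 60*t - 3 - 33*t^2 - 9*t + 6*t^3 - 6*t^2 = 6*t^3 - 39*t^2 - 69*t - 24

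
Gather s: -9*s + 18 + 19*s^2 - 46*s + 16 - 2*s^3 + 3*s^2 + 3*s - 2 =-2*s^3 + 22*s^2 - 52*s + 32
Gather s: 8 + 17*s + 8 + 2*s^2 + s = 2*s^2 + 18*s + 16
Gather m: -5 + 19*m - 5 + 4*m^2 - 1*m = 4*m^2 + 18*m - 10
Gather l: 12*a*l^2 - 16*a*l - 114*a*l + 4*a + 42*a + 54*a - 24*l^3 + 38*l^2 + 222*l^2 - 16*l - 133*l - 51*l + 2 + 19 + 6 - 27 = 100*a - 24*l^3 + l^2*(12*a + 260) + l*(-130*a - 200)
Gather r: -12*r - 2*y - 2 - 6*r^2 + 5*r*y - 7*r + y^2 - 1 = -6*r^2 + r*(5*y - 19) + y^2 - 2*y - 3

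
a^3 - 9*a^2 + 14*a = a*(a - 7)*(a - 2)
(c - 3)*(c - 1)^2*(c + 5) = c^4 - 18*c^2 + 32*c - 15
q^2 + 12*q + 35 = (q + 5)*(q + 7)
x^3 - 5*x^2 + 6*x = x*(x - 3)*(x - 2)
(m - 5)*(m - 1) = m^2 - 6*m + 5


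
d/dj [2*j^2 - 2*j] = 4*j - 2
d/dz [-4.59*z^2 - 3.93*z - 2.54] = -9.18*z - 3.93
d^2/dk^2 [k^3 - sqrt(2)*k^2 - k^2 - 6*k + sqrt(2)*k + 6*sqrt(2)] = 6*k - 2*sqrt(2) - 2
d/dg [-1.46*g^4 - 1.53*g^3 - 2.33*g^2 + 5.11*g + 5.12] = -5.84*g^3 - 4.59*g^2 - 4.66*g + 5.11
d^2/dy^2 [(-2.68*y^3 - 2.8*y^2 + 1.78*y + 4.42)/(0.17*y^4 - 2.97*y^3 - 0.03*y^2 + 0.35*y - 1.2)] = (-0.154904*y^9 - 0.485520000000008*y^8 + 9.01761600000015*y^7 - 58.540376*y^6 - 0.634236000000101*y^5 + 551.216748*y^4 + 157.505696*y^3 - 85.492152*y^2 - 118.33542*y - 5.80414)/(0.004913*y^12 - 0.257499*y^11 + 4.496058*y^10 - 26.076846*y^9 - 1.957752*y^8 + 12.878496*y^7 - 31.468962*y^6 - 2.16045*y^5 + 8.204535*y^4 - 12.711925*y^3 - 0.5706*y^2 + 1.512*y - 1.728)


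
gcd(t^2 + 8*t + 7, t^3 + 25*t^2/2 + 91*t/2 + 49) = t + 7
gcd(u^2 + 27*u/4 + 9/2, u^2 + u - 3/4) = 1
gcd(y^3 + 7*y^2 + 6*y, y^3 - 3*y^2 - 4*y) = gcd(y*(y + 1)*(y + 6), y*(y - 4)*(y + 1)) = y^2 + y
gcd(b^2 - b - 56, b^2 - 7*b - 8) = b - 8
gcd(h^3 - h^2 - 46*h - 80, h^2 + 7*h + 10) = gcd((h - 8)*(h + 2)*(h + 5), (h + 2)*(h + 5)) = h^2 + 7*h + 10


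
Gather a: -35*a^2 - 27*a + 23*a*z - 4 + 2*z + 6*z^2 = -35*a^2 + a*(23*z - 27) + 6*z^2 + 2*z - 4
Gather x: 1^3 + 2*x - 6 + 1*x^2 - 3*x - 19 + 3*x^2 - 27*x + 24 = 4*x^2 - 28*x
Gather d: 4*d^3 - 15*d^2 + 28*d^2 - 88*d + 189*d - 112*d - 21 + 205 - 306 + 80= 4*d^3 + 13*d^2 - 11*d - 42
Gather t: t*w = t*w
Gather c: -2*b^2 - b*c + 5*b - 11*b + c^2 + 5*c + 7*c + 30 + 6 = -2*b^2 - 6*b + c^2 + c*(12 - b) + 36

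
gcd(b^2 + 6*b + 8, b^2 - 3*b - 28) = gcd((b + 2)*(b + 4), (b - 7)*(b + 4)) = b + 4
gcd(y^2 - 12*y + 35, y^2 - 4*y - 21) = y - 7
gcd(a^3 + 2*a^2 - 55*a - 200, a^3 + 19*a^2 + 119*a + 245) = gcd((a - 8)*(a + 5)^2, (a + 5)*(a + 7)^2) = a + 5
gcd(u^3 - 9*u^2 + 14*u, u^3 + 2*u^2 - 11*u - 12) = 1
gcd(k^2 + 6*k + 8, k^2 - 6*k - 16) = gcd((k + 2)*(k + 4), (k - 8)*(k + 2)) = k + 2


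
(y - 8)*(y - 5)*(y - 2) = y^3 - 15*y^2 + 66*y - 80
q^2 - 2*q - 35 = (q - 7)*(q + 5)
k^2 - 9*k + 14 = (k - 7)*(k - 2)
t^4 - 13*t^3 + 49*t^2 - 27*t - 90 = (t - 6)*(t - 5)*(t - 3)*(t + 1)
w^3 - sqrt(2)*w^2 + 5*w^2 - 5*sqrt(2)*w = w*(w + 5)*(w - sqrt(2))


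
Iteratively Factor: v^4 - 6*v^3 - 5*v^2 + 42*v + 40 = (v - 4)*(v^3 - 2*v^2 - 13*v - 10) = (v - 5)*(v - 4)*(v^2 + 3*v + 2) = (v - 5)*(v - 4)*(v + 2)*(v + 1)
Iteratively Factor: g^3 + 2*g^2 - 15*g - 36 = (g + 3)*(g^2 - g - 12) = (g - 4)*(g + 3)*(g + 3)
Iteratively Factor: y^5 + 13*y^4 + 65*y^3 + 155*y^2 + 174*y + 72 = (y + 4)*(y^4 + 9*y^3 + 29*y^2 + 39*y + 18) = (y + 3)*(y + 4)*(y^3 + 6*y^2 + 11*y + 6) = (y + 1)*(y + 3)*(y + 4)*(y^2 + 5*y + 6) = (y + 1)*(y + 3)^2*(y + 4)*(y + 2)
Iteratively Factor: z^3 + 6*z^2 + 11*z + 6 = (z + 2)*(z^2 + 4*z + 3) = (z + 1)*(z + 2)*(z + 3)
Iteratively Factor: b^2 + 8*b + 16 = (b + 4)*(b + 4)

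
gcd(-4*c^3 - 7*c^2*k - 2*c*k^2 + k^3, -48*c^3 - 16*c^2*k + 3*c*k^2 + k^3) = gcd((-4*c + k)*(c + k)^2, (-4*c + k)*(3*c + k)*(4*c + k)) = 4*c - k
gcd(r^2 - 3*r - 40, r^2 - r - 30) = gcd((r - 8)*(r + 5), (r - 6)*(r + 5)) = r + 5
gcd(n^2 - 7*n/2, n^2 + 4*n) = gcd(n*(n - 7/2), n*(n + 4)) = n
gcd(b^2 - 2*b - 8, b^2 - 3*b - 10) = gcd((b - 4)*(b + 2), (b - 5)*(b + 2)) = b + 2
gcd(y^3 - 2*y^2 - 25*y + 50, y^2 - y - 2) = y - 2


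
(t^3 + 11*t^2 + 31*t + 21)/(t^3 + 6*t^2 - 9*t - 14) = (t + 3)/(t - 2)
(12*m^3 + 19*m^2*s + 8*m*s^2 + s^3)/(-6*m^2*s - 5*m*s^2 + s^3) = (12*m^2 + 7*m*s + s^2)/(s*(-6*m + s))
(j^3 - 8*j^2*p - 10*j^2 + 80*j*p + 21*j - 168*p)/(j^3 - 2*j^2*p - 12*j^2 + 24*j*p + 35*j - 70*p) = (-j^2 + 8*j*p + 3*j - 24*p)/(-j^2 + 2*j*p + 5*j - 10*p)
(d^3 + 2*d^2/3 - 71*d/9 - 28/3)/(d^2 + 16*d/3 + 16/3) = (d^2 - 2*d/3 - 7)/(d + 4)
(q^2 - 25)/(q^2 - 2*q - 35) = (q - 5)/(q - 7)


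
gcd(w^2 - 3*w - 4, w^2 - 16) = w - 4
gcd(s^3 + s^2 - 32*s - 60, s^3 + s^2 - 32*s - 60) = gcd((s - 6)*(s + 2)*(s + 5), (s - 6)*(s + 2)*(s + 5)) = s^3 + s^2 - 32*s - 60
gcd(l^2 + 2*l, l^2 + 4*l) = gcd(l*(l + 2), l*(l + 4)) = l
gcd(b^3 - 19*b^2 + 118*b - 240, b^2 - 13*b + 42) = b - 6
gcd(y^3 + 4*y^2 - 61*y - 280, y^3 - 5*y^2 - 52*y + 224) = y^2 - y - 56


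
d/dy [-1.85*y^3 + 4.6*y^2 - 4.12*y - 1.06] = -5.55*y^2 + 9.2*y - 4.12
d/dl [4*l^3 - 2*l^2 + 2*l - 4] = 12*l^2 - 4*l + 2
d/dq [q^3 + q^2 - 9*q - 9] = 3*q^2 + 2*q - 9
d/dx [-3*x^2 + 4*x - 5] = 4 - 6*x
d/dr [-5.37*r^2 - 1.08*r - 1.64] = -10.74*r - 1.08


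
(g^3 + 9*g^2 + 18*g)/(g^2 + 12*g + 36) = g*(g + 3)/(g + 6)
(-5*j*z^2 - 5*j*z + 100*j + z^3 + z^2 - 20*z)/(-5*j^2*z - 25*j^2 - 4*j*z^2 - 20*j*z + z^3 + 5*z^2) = (z - 4)/(j + z)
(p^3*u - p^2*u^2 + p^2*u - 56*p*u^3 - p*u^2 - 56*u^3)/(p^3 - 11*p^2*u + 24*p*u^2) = u*(p^2 + 7*p*u + p + 7*u)/(p*(p - 3*u))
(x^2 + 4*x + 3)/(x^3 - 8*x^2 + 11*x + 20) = (x + 3)/(x^2 - 9*x + 20)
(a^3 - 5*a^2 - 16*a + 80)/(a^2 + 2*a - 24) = (a^2 - a - 20)/(a + 6)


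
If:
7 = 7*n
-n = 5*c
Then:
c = -1/5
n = 1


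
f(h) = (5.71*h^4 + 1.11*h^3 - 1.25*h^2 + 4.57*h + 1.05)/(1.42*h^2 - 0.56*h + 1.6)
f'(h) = (0.56 - 2.84*h)*(5.71*h^4 + 1.11*h^3 - 1.25*h^2 + 4.57*h + 1.05)/(1.42*h^2 - 0.56*h + 1.6)^2 + (22.84*h^3 + 3.33*h^2 - 2.5*h + 4.57)/(1.42*h^2 - 0.56*h + 1.6) = (16.2164*h^5 - 8.0166*h^4 + 35.3008*h^3 - 0.461399999999999*h^2 - 6.982*h + 7.9)/(2.0164*h^4 - 1.5904*h^3 + 4.8576*h^2 - 1.792*h + 2.56)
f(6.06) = 157.50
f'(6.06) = 51.08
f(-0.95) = -0.21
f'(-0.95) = -3.02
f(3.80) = 62.67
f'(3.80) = 32.80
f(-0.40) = -0.44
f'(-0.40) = 1.90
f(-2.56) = 16.84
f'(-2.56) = -17.71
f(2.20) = 20.80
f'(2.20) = 19.34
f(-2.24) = 11.61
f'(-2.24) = -14.98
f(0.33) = 1.61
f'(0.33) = 2.75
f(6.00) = 154.44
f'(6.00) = 50.60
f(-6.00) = 126.41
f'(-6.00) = -45.81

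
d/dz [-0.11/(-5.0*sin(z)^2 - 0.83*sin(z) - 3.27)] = -(1.1*sin(z) + 0.0913)*cos(z)/(5.0*sin(z)^2 + 0.83*sin(z) + 3.27)^2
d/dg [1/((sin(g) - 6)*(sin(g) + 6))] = -sin(2*g)/((sin(g) - 6)^2*(sin(g) + 6)^2)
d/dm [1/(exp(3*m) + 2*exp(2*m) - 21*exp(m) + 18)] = (-3*exp(2*m) - 4*exp(m) + 21)*exp(m)/(exp(3*m) + 2*exp(2*m) - 21*exp(m) + 18)^2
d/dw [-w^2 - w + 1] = -2*w - 1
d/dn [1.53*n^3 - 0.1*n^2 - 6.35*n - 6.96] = 4.59*n^2 - 0.2*n - 6.35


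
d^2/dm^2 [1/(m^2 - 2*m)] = 2*(-m*(m - 2) + 4*(m - 1)^2)/(m^3*(m - 2)^3)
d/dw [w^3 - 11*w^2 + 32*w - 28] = 3*w^2 - 22*w + 32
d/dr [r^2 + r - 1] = 2*r + 1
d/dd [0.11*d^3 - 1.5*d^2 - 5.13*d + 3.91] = 0.33*d^2 - 3.0*d - 5.13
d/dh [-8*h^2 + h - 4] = 1 - 16*h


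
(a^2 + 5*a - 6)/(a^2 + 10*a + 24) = (a - 1)/(a + 4)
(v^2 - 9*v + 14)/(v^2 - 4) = (v - 7)/(v + 2)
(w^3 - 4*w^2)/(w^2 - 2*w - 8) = w^2/(w + 2)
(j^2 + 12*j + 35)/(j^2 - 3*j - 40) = (j + 7)/(j - 8)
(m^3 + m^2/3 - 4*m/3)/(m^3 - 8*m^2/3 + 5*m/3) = (3*m + 4)/(3*m - 5)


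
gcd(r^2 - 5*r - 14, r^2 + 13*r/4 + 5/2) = r + 2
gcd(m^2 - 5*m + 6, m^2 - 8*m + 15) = m - 3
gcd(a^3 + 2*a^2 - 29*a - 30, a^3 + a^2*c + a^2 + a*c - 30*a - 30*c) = a^2 + a - 30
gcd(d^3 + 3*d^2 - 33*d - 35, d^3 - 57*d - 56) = d^2 + 8*d + 7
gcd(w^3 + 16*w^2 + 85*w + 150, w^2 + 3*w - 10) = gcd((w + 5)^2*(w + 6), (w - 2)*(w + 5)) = w + 5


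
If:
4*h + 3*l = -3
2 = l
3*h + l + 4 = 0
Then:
No Solution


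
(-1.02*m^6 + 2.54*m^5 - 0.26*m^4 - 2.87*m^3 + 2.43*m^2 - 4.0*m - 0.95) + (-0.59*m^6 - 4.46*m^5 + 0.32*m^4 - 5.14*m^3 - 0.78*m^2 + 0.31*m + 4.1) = -1.61*m^6 - 1.92*m^5 + 0.06*m^4 - 8.01*m^3 + 1.65*m^2 - 3.69*m + 3.15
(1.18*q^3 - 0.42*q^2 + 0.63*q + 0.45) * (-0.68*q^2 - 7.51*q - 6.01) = -0.8024*q^5 - 8.5762*q^4 - 4.366*q^3 - 2.5131*q^2 - 7.1658*q - 2.7045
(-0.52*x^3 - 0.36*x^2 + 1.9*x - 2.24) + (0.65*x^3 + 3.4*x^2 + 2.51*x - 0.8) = 0.13*x^3 + 3.04*x^2 + 4.41*x - 3.04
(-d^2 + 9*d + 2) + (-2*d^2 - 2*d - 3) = -3*d^2 + 7*d - 1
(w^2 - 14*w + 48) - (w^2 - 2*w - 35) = 83 - 12*w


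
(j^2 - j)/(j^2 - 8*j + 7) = j/(j - 7)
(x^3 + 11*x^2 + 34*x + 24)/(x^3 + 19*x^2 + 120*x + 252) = (x^2 + 5*x + 4)/(x^2 + 13*x + 42)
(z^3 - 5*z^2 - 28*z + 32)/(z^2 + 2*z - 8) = (z^2 - 9*z + 8)/(z - 2)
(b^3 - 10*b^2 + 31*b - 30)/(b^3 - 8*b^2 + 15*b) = (b - 2)/b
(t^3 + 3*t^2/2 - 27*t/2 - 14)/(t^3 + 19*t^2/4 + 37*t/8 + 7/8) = 4*(2*t^2 + t - 28)/(8*t^2 + 30*t + 7)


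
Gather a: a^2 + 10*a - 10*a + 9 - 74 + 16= a^2 - 49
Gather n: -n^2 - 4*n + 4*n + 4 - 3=1 - n^2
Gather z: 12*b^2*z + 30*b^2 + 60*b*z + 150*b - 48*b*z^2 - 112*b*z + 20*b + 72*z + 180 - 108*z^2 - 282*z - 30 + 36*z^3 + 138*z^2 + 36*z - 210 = 30*b^2 + 170*b + 36*z^3 + z^2*(30 - 48*b) + z*(12*b^2 - 52*b - 174) - 60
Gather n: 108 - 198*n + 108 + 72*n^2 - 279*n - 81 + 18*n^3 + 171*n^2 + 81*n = 18*n^3 + 243*n^2 - 396*n + 135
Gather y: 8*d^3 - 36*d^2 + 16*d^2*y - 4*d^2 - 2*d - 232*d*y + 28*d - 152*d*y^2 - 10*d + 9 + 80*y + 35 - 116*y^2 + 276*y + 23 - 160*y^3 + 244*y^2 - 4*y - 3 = 8*d^3 - 40*d^2 + 16*d - 160*y^3 + y^2*(128 - 152*d) + y*(16*d^2 - 232*d + 352) + 64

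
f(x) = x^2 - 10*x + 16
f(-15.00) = 391.00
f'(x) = 2*x - 10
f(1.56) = 2.83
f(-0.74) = 23.95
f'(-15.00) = -40.00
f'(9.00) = 8.00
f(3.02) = -5.08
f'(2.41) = -5.18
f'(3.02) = -3.96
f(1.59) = 2.63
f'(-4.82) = -19.64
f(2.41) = -2.29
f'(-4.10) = -18.20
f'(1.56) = -6.88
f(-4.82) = 87.43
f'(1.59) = -6.82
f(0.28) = 13.28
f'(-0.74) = -11.48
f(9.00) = 7.00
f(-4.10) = 73.81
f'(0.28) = -9.44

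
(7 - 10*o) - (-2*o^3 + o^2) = 2*o^3 - o^2 - 10*o + 7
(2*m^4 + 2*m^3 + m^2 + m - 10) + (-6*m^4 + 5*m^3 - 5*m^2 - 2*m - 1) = -4*m^4 + 7*m^3 - 4*m^2 - m - 11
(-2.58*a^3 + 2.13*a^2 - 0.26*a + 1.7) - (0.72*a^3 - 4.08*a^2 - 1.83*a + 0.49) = -3.3*a^3 + 6.21*a^2 + 1.57*a + 1.21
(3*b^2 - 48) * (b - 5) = 3*b^3 - 15*b^2 - 48*b + 240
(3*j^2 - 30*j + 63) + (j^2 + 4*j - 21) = 4*j^2 - 26*j + 42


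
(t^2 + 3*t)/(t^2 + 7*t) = (t + 3)/(t + 7)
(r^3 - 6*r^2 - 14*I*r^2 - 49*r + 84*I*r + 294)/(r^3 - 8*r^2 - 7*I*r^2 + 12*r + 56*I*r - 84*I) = (r - 7*I)/(r - 2)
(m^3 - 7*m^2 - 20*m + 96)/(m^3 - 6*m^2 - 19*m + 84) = (m - 8)/(m - 7)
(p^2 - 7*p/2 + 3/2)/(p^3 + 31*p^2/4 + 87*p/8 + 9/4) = 4*(2*p^2 - 7*p + 3)/(8*p^3 + 62*p^2 + 87*p + 18)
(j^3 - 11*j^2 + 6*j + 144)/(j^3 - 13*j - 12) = (j^2 - 14*j + 48)/(j^2 - 3*j - 4)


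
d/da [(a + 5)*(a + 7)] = 2*a + 12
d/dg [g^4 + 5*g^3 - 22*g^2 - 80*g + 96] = 4*g^3 + 15*g^2 - 44*g - 80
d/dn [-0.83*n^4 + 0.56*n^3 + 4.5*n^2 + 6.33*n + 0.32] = -3.32*n^3 + 1.68*n^2 + 9.0*n + 6.33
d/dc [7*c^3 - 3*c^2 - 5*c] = 21*c^2 - 6*c - 5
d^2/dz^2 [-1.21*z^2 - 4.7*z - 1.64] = -2.42000000000000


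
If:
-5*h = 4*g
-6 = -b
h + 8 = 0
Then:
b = 6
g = 10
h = -8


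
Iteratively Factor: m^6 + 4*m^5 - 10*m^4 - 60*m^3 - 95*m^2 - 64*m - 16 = (m + 1)*(m^5 + 3*m^4 - 13*m^3 - 47*m^2 - 48*m - 16) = (m + 1)^2*(m^4 + 2*m^3 - 15*m^2 - 32*m - 16) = (m + 1)^2*(m + 4)*(m^3 - 2*m^2 - 7*m - 4) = (m - 4)*(m + 1)^2*(m + 4)*(m^2 + 2*m + 1) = (m - 4)*(m + 1)^3*(m + 4)*(m + 1)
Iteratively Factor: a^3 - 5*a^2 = (a - 5)*(a^2) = a*(a - 5)*(a)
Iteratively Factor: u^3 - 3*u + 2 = (u - 1)*(u^2 + u - 2) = (u - 1)^2*(u + 2)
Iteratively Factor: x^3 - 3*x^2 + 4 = (x - 2)*(x^2 - x - 2) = (x - 2)*(x + 1)*(x - 2)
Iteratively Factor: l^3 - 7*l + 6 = (l - 1)*(l^2 + l - 6) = (l - 2)*(l - 1)*(l + 3)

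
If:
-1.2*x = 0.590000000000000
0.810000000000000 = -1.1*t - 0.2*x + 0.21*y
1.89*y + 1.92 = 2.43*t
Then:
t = -1.11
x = -0.49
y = -2.45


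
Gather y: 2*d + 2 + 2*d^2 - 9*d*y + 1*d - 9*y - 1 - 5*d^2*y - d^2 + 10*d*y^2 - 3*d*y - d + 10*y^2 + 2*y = d^2 + 2*d + y^2*(10*d + 10) + y*(-5*d^2 - 12*d - 7) + 1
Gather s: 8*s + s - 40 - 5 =9*s - 45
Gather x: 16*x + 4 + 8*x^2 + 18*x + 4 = 8*x^2 + 34*x + 8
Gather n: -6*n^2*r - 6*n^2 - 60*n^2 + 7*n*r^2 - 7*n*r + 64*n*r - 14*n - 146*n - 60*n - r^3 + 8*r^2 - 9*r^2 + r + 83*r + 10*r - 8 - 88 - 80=n^2*(-6*r - 66) + n*(7*r^2 + 57*r - 220) - r^3 - r^2 + 94*r - 176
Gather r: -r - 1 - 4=-r - 5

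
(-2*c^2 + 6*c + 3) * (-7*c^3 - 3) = 14*c^5 - 42*c^4 - 21*c^3 + 6*c^2 - 18*c - 9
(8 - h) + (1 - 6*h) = 9 - 7*h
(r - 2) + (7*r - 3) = 8*r - 5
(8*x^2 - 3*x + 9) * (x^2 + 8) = 8*x^4 - 3*x^3 + 73*x^2 - 24*x + 72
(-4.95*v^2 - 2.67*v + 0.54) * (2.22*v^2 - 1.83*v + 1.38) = -10.989*v^4 + 3.1311*v^3 - 0.746099999999999*v^2 - 4.6728*v + 0.7452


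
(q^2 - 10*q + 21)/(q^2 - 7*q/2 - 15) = 2*(-q^2 + 10*q - 21)/(-2*q^2 + 7*q + 30)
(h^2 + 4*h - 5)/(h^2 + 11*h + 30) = (h - 1)/(h + 6)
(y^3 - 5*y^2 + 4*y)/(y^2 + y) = (y^2 - 5*y + 4)/(y + 1)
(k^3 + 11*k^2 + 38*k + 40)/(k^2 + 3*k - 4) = (k^2 + 7*k + 10)/(k - 1)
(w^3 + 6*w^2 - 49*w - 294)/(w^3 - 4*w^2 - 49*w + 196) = (w + 6)/(w - 4)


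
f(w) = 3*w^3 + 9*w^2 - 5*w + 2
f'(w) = 9*w^2 + 18*w - 5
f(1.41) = 21.25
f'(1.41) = 38.27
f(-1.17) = 15.37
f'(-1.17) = -13.74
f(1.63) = 30.75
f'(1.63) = 48.25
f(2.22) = 68.08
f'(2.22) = 79.32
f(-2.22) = 24.63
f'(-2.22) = -0.60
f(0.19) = 1.40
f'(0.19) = -1.26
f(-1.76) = 22.32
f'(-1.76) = -8.80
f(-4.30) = -48.61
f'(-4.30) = 84.01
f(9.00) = 2873.00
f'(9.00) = 886.00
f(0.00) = 2.00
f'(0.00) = -5.00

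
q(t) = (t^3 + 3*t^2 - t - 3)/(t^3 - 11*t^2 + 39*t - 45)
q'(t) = (-3*t^2 + 22*t - 39)*(t^3 + 3*t^2 - t - 3)/(t^3 - 11*t^2 + 39*t - 45)^2 + (3*t^2 + 6*t - 1)/(t^3 - 11*t^2 + 39*t - 45) = 2*(-7*t^3 + 19*t^2 + 47*t - 27)/(t^5 - 19*t^4 + 142*t^3 - 522*t^2 + 945*t - 675)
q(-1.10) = -0.00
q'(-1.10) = 0.04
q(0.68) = 0.09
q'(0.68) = -0.10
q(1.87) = -3.04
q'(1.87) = -11.54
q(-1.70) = -0.02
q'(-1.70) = 0.01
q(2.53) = -54.74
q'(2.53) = -316.28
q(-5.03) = 0.08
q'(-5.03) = -0.04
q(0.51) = 0.09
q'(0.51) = -0.01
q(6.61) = 19.55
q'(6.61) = -14.89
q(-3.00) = 0.00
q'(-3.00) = -0.03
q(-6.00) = 0.12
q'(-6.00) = -0.04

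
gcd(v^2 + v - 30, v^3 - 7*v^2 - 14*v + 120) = v - 5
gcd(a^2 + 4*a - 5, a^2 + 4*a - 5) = a^2 + 4*a - 5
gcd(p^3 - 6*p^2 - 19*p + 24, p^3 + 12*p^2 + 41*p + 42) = p + 3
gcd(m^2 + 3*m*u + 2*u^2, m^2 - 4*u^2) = m + 2*u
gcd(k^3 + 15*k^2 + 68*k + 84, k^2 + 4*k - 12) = k + 6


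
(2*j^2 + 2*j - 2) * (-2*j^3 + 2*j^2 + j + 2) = -4*j^5 + 10*j^3 + 2*j^2 + 2*j - 4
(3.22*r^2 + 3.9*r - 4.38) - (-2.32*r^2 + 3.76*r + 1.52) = 5.54*r^2 + 0.14*r - 5.9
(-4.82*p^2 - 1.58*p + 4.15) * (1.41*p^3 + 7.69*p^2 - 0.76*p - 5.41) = -6.7962*p^5 - 39.2936*p^4 - 2.6355*p^3 + 59.1905*p^2 + 5.3938*p - 22.4515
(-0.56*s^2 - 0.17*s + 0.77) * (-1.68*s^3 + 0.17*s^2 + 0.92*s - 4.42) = 0.9408*s^5 + 0.1904*s^4 - 1.8377*s^3 + 2.4497*s^2 + 1.4598*s - 3.4034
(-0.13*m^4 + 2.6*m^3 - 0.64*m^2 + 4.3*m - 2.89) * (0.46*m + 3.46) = -0.0598*m^5 + 0.7462*m^4 + 8.7016*m^3 - 0.2364*m^2 + 13.5486*m - 9.9994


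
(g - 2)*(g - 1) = g^2 - 3*g + 2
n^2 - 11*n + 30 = (n - 6)*(n - 5)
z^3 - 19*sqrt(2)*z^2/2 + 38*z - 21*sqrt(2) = (z - 7*sqrt(2))*(z - 3*sqrt(2)/2)*(z - sqrt(2))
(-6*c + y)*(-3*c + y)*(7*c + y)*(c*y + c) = 126*c^4*y + 126*c^4 - 45*c^3*y^2 - 45*c^3*y - 2*c^2*y^3 - 2*c^2*y^2 + c*y^4 + c*y^3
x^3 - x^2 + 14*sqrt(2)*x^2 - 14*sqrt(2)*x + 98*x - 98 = (x - 1)*(x + 7*sqrt(2))^2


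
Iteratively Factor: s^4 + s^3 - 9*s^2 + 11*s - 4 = (s + 4)*(s^3 - 3*s^2 + 3*s - 1) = (s - 1)*(s + 4)*(s^2 - 2*s + 1) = (s - 1)^2*(s + 4)*(s - 1)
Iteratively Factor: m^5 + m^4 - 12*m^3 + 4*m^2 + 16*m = (m - 2)*(m^4 + 3*m^3 - 6*m^2 - 8*m) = (m - 2)*(m + 1)*(m^3 + 2*m^2 - 8*m) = m*(m - 2)*(m + 1)*(m^2 + 2*m - 8) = m*(m - 2)*(m + 1)*(m + 4)*(m - 2)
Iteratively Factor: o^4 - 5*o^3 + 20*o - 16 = (o - 2)*(o^3 - 3*o^2 - 6*o + 8) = (o - 4)*(o - 2)*(o^2 + o - 2) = (o - 4)*(o - 2)*(o + 2)*(o - 1)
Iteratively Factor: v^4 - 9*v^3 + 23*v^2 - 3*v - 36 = (v + 1)*(v^3 - 10*v^2 + 33*v - 36) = (v - 3)*(v + 1)*(v^2 - 7*v + 12) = (v - 3)^2*(v + 1)*(v - 4)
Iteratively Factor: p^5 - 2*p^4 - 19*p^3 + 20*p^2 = (p - 1)*(p^4 - p^3 - 20*p^2) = (p - 1)*(p + 4)*(p^3 - 5*p^2) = p*(p - 1)*(p + 4)*(p^2 - 5*p) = p*(p - 5)*(p - 1)*(p + 4)*(p)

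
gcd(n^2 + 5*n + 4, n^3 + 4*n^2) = n + 4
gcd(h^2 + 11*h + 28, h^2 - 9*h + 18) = 1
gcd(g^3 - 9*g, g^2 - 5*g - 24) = g + 3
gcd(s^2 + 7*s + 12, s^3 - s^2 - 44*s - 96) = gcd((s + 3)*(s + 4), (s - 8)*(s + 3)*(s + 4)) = s^2 + 7*s + 12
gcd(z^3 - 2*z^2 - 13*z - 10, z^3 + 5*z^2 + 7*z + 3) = z + 1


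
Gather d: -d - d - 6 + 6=-2*d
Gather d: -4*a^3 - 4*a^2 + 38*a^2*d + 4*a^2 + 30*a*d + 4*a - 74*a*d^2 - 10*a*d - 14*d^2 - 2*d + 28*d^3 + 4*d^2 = -4*a^3 + 4*a + 28*d^3 + d^2*(-74*a - 10) + d*(38*a^2 + 20*a - 2)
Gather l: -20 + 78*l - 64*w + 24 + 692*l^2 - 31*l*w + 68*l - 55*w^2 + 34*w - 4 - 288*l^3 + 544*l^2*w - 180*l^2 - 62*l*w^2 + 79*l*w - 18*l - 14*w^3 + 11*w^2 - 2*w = -288*l^3 + l^2*(544*w + 512) + l*(-62*w^2 + 48*w + 128) - 14*w^3 - 44*w^2 - 32*w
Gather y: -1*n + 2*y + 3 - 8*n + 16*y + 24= -9*n + 18*y + 27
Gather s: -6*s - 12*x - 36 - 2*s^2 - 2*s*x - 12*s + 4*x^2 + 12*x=-2*s^2 + s*(-2*x - 18) + 4*x^2 - 36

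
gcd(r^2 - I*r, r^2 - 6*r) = r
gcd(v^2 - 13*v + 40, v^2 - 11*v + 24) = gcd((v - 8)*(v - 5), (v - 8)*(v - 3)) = v - 8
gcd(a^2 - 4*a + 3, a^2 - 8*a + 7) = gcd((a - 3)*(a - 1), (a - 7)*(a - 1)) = a - 1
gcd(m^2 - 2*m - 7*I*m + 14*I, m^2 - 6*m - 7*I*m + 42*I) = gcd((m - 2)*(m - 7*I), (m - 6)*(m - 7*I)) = m - 7*I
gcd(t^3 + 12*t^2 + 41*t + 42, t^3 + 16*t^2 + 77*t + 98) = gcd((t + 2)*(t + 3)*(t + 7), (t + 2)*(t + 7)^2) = t^2 + 9*t + 14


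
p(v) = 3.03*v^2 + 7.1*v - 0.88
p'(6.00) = 43.46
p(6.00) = 150.80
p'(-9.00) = -47.44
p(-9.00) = 180.65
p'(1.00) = 13.16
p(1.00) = 9.25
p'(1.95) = 18.92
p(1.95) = 24.49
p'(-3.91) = -16.59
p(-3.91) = 17.68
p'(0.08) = 7.58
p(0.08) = -0.29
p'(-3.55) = -14.41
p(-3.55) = 12.10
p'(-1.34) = -1.02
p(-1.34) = -4.95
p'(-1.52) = -2.11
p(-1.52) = -4.67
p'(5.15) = 38.31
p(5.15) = 116.05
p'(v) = 6.06*v + 7.1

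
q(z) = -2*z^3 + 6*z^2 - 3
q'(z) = -6*z^2 + 12*z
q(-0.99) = 4.82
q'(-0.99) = -17.76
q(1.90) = 4.94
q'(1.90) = 1.14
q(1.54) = 3.93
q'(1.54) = 4.25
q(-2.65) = 76.35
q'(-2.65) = -73.94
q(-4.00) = 221.00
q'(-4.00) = -144.00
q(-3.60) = 168.07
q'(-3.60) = -120.96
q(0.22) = -2.73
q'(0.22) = 2.35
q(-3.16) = 120.02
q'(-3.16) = -97.83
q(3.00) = -3.00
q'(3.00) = -18.00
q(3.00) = -3.00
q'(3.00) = -18.00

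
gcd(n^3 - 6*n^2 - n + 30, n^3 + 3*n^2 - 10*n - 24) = n^2 - n - 6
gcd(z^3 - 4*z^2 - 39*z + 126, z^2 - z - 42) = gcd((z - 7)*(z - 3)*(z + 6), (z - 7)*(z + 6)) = z^2 - z - 42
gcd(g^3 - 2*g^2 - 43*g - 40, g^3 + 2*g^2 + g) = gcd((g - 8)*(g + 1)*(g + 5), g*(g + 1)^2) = g + 1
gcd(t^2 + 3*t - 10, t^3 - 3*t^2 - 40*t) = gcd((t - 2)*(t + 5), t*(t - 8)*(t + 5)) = t + 5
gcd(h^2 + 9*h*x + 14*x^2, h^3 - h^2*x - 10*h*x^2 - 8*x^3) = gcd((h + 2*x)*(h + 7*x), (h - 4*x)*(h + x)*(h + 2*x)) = h + 2*x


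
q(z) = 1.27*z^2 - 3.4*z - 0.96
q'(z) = 2.54*z - 3.4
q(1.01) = -3.10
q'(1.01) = -0.83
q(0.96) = -3.05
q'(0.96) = -0.96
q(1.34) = -3.24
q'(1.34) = 0.00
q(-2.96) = 20.23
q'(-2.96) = -10.92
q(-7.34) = 92.42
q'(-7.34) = -22.04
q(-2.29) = 13.49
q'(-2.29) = -9.22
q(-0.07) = -0.72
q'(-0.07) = -3.58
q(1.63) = -3.13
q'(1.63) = 0.74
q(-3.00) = 20.67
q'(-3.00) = -11.02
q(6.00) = 24.36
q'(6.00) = 11.84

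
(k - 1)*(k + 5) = k^2 + 4*k - 5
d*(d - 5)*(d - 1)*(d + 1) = d^4 - 5*d^3 - d^2 + 5*d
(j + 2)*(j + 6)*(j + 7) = j^3 + 15*j^2 + 68*j + 84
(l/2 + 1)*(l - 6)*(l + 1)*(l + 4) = l^4/2 + l^3/2 - 14*l^2 - 38*l - 24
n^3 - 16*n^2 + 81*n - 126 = (n - 7)*(n - 6)*(n - 3)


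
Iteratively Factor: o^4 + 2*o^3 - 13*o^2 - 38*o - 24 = (o + 2)*(o^3 - 13*o - 12) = (o + 2)*(o + 3)*(o^2 - 3*o - 4) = (o + 1)*(o + 2)*(o + 3)*(o - 4)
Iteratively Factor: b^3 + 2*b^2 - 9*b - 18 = (b - 3)*(b^2 + 5*b + 6) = (b - 3)*(b + 2)*(b + 3)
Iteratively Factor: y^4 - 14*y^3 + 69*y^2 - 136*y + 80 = (y - 4)*(y^3 - 10*y^2 + 29*y - 20) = (y - 4)*(y - 1)*(y^2 - 9*y + 20) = (y - 4)^2*(y - 1)*(y - 5)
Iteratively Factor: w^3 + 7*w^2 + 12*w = (w)*(w^2 + 7*w + 12) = w*(w + 4)*(w + 3)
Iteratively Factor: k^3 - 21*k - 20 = (k + 1)*(k^2 - k - 20) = (k - 5)*(k + 1)*(k + 4)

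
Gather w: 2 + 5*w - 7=5*w - 5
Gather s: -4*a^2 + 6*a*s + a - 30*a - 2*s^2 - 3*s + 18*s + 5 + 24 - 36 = -4*a^2 - 29*a - 2*s^2 + s*(6*a + 15) - 7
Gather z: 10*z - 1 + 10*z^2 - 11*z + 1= 10*z^2 - z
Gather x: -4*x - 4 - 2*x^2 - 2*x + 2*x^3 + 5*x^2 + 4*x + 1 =2*x^3 + 3*x^2 - 2*x - 3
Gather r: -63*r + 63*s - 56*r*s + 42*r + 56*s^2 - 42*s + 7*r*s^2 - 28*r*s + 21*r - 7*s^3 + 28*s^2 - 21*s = r*(7*s^2 - 84*s) - 7*s^3 + 84*s^2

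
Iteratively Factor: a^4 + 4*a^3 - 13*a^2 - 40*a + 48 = (a - 3)*(a^3 + 7*a^2 + 8*a - 16) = (a - 3)*(a - 1)*(a^2 + 8*a + 16) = (a - 3)*(a - 1)*(a + 4)*(a + 4)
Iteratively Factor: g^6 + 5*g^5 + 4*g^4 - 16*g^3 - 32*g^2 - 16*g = (g + 2)*(g^5 + 3*g^4 - 2*g^3 - 12*g^2 - 8*g) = (g + 2)^2*(g^4 + g^3 - 4*g^2 - 4*g) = (g - 2)*(g + 2)^2*(g^3 + 3*g^2 + 2*g) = (g - 2)*(g + 1)*(g + 2)^2*(g^2 + 2*g) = g*(g - 2)*(g + 1)*(g + 2)^2*(g + 2)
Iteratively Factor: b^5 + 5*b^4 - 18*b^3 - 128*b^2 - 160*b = (b + 4)*(b^4 + b^3 - 22*b^2 - 40*b) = (b - 5)*(b + 4)*(b^3 + 6*b^2 + 8*b) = b*(b - 5)*(b + 4)*(b^2 + 6*b + 8) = b*(b - 5)*(b + 4)^2*(b + 2)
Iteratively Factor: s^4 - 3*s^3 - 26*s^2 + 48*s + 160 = (s - 4)*(s^3 + s^2 - 22*s - 40) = (s - 4)*(s + 2)*(s^2 - s - 20) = (s - 5)*(s - 4)*(s + 2)*(s + 4)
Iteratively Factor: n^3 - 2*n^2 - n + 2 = (n - 2)*(n^2 - 1) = (n - 2)*(n - 1)*(n + 1)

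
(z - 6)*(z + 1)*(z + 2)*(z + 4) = z^4 + z^3 - 28*z^2 - 76*z - 48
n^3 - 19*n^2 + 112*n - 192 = (n - 8)^2*(n - 3)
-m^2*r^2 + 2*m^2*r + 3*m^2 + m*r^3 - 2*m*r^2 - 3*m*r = (-m + r)*(r - 3)*(m*r + m)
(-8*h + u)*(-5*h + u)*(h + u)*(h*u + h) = 40*h^4*u + 40*h^4 + 27*h^3*u^2 + 27*h^3*u - 12*h^2*u^3 - 12*h^2*u^2 + h*u^4 + h*u^3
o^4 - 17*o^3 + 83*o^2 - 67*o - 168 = (o - 8)*(o - 7)*(o - 3)*(o + 1)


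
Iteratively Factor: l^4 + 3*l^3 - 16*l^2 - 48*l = (l + 4)*(l^3 - l^2 - 12*l) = l*(l + 4)*(l^2 - l - 12) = l*(l + 3)*(l + 4)*(l - 4)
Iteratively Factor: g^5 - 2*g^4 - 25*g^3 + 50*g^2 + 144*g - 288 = (g - 4)*(g^4 + 2*g^3 - 17*g^2 - 18*g + 72) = (g - 4)*(g + 3)*(g^3 - g^2 - 14*g + 24) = (g - 4)*(g - 2)*(g + 3)*(g^2 + g - 12) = (g - 4)*(g - 3)*(g - 2)*(g + 3)*(g + 4)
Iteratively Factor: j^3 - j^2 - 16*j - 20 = (j - 5)*(j^2 + 4*j + 4) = (j - 5)*(j + 2)*(j + 2)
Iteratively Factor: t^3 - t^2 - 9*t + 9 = (t - 3)*(t^2 + 2*t - 3) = (t - 3)*(t + 3)*(t - 1)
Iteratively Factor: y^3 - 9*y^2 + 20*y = (y - 4)*(y^2 - 5*y) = (y - 5)*(y - 4)*(y)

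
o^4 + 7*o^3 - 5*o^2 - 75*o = o*(o - 3)*(o + 5)^2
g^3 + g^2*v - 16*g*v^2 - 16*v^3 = (g - 4*v)*(g + v)*(g + 4*v)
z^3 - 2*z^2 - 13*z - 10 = (z - 5)*(z + 1)*(z + 2)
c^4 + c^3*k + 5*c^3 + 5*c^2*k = c^2*(c + 5)*(c + k)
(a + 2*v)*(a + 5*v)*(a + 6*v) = a^3 + 13*a^2*v + 52*a*v^2 + 60*v^3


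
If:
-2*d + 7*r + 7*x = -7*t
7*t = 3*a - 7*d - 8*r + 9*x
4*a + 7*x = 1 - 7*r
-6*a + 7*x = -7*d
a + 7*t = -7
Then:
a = -545/582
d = -767/1164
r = 6695/8148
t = -3529/4074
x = -1171/8148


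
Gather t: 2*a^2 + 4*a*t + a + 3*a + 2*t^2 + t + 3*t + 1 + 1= 2*a^2 + 4*a + 2*t^2 + t*(4*a + 4) + 2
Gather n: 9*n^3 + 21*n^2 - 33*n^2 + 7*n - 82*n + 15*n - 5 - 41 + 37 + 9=9*n^3 - 12*n^2 - 60*n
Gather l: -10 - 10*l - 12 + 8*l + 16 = -2*l - 6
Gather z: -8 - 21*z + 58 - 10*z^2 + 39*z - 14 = -10*z^2 + 18*z + 36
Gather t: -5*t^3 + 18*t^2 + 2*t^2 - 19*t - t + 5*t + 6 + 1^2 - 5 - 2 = -5*t^3 + 20*t^2 - 15*t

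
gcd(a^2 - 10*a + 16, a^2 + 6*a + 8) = 1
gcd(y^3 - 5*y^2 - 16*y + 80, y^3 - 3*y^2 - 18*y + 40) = y^2 - y - 20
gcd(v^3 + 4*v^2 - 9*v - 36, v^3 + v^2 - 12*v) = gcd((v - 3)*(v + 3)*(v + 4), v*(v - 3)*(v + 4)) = v^2 + v - 12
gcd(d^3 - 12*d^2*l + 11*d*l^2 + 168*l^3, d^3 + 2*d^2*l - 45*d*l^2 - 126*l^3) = d^2 - 4*d*l - 21*l^2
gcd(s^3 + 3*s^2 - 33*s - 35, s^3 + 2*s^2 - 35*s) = s^2 + 2*s - 35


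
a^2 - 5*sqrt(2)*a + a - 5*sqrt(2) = (a + 1)*(a - 5*sqrt(2))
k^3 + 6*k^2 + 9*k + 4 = (k + 1)^2*(k + 4)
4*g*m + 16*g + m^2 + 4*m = (4*g + m)*(m + 4)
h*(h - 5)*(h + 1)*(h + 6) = h^4 + 2*h^3 - 29*h^2 - 30*h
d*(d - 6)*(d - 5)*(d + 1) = d^4 - 10*d^3 + 19*d^2 + 30*d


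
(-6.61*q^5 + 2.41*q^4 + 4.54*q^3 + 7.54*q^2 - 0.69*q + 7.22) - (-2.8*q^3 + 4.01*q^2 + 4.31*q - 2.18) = -6.61*q^5 + 2.41*q^4 + 7.34*q^3 + 3.53*q^2 - 5.0*q + 9.4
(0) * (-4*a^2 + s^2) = 0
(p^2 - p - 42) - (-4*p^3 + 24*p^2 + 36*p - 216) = 4*p^3 - 23*p^2 - 37*p + 174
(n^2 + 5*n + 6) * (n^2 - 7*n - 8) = n^4 - 2*n^3 - 37*n^2 - 82*n - 48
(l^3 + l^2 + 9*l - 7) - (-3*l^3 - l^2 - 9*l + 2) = 4*l^3 + 2*l^2 + 18*l - 9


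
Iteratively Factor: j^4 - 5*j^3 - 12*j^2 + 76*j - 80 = (j - 5)*(j^3 - 12*j + 16) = (j - 5)*(j - 2)*(j^2 + 2*j - 8) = (j - 5)*(j - 2)^2*(j + 4)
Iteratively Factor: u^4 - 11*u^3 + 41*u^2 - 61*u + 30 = (u - 2)*(u^3 - 9*u^2 + 23*u - 15) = (u - 3)*(u - 2)*(u^2 - 6*u + 5) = (u - 3)*(u - 2)*(u - 1)*(u - 5)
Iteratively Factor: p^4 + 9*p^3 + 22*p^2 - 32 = (p - 1)*(p^3 + 10*p^2 + 32*p + 32) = (p - 1)*(p + 4)*(p^2 + 6*p + 8) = (p - 1)*(p + 4)^2*(p + 2)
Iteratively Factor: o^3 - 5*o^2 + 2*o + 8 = (o - 2)*(o^2 - 3*o - 4) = (o - 4)*(o - 2)*(o + 1)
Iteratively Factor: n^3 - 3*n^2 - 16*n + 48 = (n - 3)*(n^2 - 16) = (n - 3)*(n + 4)*(n - 4)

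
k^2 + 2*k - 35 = (k - 5)*(k + 7)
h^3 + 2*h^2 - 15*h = h*(h - 3)*(h + 5)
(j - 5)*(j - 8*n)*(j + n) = j^3 - 7*j^2*n - 5*j^2 - 8*j*n^2 + 35*j*n + 40*n^2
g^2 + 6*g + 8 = (g + 2)*(g + 4)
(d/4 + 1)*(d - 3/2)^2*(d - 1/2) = d^4/4 + d^3/8 - 41*d^2/16 + 111*d/32 - 9/8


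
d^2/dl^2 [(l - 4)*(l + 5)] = 2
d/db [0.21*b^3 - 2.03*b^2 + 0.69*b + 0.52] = 0.63*b^2 - 4.06*b + 0.69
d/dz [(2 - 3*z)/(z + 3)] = -11/(z + 3)^2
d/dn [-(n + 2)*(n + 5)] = -2*n - 7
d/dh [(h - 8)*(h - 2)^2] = 3*(h - 6)*(h - 2)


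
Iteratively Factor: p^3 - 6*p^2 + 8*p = (p - 2)*(p^2 - 4*p) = (p - 4)*(p - 2)*(p)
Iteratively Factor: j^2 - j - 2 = (j - 2)*(j + 1)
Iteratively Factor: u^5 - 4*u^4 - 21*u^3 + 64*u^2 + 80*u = (u + 4)*(u^4 - 8*u^3 + 11*u^2 + 20*u) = (u - 5)*(u + 4)*(u^3 - 3*u^2 - 4*u) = (u - 5)*(u - 4)*(u + 4)*(u^2 + u) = u*(u - 5)*(u - 4)*(u + 4)*(u + 1)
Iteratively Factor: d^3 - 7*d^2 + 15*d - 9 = (d - 3)*(d^2 - 4*d + 3) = (d - 3)*(d - 1)*(d - 3)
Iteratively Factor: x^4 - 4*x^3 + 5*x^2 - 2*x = (x - 2)*(x^3 - 2*x^2 + x) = x*(x - 2)*(x^2 - 2*x + 1) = x*(x - 2)*(x - 1)*(x - 1)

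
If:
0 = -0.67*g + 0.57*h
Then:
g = 0.850746268656716*h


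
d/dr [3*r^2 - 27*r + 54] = 6*r - 27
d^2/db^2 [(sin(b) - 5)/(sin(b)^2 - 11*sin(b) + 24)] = (-sin(b)^5 + 9*sin(b)^4 - 19*sin(b)^3 - 169*sin(b)^2 + 930*sin(b) - 442)/(sin(b)^2 - 11*sin(b) + 24)^3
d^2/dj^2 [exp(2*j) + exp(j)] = (4*exp(j) + 1)*exp(j)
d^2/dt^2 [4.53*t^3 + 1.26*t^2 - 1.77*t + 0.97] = 27.18*t + 2.52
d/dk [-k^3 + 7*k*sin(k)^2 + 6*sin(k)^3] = -3*k^2 + 7*k*sin(2*k) + 18*sin(k)^2*cos(k) + 7*sin(k)^2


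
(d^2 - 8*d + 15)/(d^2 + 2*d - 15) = (d - 5)/(d + 5)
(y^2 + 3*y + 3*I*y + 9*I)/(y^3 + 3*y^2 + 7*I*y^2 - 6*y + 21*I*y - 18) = (y + 3*I)/(y^2 + 7*I*y - 6)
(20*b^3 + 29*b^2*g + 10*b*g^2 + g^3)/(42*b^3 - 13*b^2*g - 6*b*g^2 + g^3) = (20*b^3 + 29*b^2*g + 10*b*g^2 + g^3)/(42*b^3 - 13*b^2*g - 6*b*g^2 + g^3)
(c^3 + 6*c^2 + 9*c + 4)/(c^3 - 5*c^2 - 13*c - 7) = (c + 4)/(c - 7)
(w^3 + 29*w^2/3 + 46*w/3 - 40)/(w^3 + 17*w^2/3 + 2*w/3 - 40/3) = (w + 6)/(w + 2)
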